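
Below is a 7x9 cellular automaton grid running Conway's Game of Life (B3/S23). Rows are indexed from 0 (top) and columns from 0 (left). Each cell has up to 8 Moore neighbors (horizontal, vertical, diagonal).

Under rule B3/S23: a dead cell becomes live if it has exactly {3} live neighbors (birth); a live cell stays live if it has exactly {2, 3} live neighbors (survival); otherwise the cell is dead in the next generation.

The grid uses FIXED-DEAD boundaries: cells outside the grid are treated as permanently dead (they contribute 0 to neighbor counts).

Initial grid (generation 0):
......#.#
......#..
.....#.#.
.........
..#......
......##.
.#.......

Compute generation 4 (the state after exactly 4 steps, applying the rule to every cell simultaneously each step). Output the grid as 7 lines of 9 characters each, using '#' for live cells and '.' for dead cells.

Simulating step by step:
Generation 0 (given above): 9 live cells
Generation 1: 4 live cells
.......#.
.....##..
......#..
.........
.........
.........
.........
Generation 2: 6 live cells
......#..
.....###.
.....##..
.........
.........
.........
.........
Generation 3: 6 live cells
.....###.
.......#.
.....#.#.
.........
.........
.........
.........
Generation 4: 6 live cells
(generation 4 grid is the final answer)

Answer: ......##.
.....#.##
......#..
.........
.........
.........
.........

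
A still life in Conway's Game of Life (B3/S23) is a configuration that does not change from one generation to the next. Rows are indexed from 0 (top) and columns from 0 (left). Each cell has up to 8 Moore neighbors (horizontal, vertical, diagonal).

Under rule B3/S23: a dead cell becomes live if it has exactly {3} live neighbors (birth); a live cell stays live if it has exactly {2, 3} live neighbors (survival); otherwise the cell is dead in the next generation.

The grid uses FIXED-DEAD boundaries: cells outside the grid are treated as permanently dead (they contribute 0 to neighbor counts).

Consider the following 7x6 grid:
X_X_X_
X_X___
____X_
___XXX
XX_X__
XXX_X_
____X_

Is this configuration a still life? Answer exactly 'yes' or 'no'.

Compute generation 1 and compare to generation 0 (given above):
Generation 1:
___X__
______
____XX
__XX_X
X____X
X_X_X_
_X_X__
Cell (0,0) differs: gen0=1 vs gen1=0 -> NOT a still life.

Answer: no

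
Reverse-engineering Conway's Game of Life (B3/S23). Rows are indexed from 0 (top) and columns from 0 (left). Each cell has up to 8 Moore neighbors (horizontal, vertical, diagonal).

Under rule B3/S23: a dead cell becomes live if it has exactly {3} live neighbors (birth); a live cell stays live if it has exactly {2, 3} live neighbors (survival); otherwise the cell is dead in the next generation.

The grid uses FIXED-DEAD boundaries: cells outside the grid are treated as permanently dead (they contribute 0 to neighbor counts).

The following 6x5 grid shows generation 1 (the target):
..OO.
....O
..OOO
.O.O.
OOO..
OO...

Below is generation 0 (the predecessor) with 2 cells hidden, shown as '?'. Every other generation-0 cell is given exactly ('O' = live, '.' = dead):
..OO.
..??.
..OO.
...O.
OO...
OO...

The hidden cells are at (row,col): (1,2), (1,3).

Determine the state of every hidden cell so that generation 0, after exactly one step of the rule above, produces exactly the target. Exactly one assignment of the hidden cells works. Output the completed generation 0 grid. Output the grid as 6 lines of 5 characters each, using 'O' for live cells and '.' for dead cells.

Hidden generation-0 cells (in order): (1,2), (1,3).
A hidden cell only influences target cells in its own 3x3 neighborhood. Try each of the 2^2 = 4 assignments, step the completed generation 0 forward once under B3/S23, and compare with the target:
  (1,2)=. (1,3)=. -> step gives (0,2)='.' but target has 'O' -> reject
  (1,2)=. (1,3)=O -> step reproduces the target at every cell -> ACCEPT
  (1,2)=O (1,3)=. -> step gives (1,1)='O' but target has '.' -> reject
  (1,2)=O (1,3)=O -> step gives (1,1)='O' but target has '.' -> reject
Unique solution: (1,2)=dead, (1,3)=live.
Check: live-neighbor counts of every cell in the completed generation 0:
01222
02543
01333
23422
33311
33200
Applying B3/S23 to generation 0 with these counts gives:
..OO.
....O
..OOO
.O.O.
OOO..
OO...
which matches the target exactly.

Answer: ..OO.
...O.
..OO.
...O.
OO...
OO...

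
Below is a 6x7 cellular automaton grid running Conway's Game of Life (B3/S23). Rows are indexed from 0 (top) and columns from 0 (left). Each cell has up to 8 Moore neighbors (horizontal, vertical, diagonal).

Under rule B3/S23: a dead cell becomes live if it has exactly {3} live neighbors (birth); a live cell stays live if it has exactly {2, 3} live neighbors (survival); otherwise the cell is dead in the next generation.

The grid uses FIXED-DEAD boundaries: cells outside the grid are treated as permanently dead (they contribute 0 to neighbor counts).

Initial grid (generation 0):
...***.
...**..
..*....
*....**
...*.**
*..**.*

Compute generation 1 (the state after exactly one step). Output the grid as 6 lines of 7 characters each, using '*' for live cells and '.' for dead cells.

Simulating step by step:
Generation 0 (given above): 16 live cells
Generation 1: 14 live cells
(generation 1 grid is the final answer)

Answer: ...*.*.
..*..*.
...***.
....***
...*...
...**.*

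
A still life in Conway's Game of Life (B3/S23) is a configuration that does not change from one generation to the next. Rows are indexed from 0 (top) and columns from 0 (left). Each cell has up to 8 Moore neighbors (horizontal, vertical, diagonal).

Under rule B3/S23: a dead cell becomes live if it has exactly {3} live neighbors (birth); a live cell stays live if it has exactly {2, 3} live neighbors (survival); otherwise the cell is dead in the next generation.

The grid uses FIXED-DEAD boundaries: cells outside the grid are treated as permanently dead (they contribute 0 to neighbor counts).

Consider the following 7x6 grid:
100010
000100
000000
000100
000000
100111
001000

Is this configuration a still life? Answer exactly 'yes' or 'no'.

Answer: no

Derivation:
Compute generation 1 and compare to generation 0 (given above):
Generation 1:
000000
000000
000000
000000
000100
000110
000110
Cell (0,0) differs: gen0=1 vs gen1=0 -> NOT a still life.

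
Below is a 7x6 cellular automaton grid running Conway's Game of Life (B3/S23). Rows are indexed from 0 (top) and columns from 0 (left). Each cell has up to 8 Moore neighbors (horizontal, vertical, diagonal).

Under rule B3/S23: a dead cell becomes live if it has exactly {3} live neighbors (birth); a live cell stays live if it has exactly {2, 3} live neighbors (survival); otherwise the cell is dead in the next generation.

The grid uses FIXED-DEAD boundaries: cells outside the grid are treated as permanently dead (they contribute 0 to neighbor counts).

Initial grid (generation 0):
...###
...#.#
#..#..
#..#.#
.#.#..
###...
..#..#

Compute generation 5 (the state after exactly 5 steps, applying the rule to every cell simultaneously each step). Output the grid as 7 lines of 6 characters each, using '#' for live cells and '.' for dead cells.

Answer: ......
......
.#....
.#....
#.##..
.##...
..##..

Derivation:
Simulating step by step:
Generation 0 (given above): 17 live cells
Generation 1: 15 live cells
...#.#
..##.#
..##..
##.#..
...##.
#..#..
..#...
Generation 2: 10 live cells
..##..
......
......
.#....
##.##.
..###.
......
Generation 3: 10 live cells
......
......
......
###...
##..#.
.##.#.
...#..
Generation 4: 9 live cells
......
......
.#....
#.#...
......
###.#.
..##..
Generation 5: 9 live cells
(generation 5 grid is the final answer)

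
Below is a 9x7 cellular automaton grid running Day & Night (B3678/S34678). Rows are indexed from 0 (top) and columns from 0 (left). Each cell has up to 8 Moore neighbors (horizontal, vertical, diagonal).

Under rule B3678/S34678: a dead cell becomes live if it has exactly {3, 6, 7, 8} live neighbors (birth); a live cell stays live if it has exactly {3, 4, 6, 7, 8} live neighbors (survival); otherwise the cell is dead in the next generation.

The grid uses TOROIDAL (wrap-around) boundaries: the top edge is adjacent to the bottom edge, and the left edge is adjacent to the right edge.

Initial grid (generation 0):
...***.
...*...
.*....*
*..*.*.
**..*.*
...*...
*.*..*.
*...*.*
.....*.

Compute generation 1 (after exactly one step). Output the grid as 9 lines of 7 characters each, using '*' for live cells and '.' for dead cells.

Answer: ....*..
..*..*.
*.*.*..
..*.**.
*.*****
..*.**.
.*.**..
.*....*
...*.*.

Derivation:
Simulating step by step:
Generation 0 (given above): 21 live cells
Generation 1: 25 live cells
(generation 1 grid is the final answer)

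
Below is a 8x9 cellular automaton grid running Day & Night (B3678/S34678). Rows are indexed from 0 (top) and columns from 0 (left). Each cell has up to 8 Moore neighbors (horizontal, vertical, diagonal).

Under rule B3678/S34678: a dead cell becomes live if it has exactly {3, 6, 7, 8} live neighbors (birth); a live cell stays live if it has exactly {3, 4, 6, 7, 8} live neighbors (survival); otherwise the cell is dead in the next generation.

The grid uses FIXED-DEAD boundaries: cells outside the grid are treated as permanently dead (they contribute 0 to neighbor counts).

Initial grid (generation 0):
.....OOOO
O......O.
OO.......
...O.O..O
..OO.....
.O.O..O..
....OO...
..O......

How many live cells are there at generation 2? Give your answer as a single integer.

Answer: 10

Derivation:
Simulating step by step:
Generation 0 (given above): 19 live cells
Generation 1: 13 live cells
......OO.
.O.....OO
.........
.O..O....
..OO.....
...O.O...
..OO.....
.........
Generation 2: 10 live cells
.......OO
......OO.
.........
..OO.....
..OO.....
...O.....
....O....
.........
Population at generation 2: 10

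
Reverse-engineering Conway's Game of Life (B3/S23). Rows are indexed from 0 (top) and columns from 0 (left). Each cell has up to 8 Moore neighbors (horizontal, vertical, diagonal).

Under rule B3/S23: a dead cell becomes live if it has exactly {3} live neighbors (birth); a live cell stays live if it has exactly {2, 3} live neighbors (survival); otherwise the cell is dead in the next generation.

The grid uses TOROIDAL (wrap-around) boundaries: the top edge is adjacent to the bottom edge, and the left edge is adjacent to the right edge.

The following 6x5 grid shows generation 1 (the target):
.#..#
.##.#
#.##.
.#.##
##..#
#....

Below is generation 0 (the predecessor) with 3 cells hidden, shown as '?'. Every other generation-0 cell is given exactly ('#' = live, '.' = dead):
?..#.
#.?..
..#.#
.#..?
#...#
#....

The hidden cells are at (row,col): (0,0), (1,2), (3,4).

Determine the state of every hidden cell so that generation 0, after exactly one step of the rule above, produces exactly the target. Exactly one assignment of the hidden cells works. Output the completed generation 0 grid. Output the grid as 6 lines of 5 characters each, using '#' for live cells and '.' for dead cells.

Answer: ...#.
#.#..
..#.#
.#...
#...#
#....

Derivation:
Hidden generation-0 cells (in order): (0,0), (1,2), (3,4).
A hidden cell only influences target cells in its own 3x3 neighborhood. Try each of the 2^3 = 8 assignments, step the completed generation 0 forward once under B3/S23, and compare with the target:
  (0,0)=. (1,2)=. (3,4)=. -> step gives (0,1)='.' but target has '#' -> reject
  (0,0)=. (1,2)=. (3,4)=# -> step gives (0,1)='.' but target has '#' -> reject
  (0,0)=. (1,2)=# (3,4)=. -> step reproduces the target at every cell -> ACCEPT
  (0,0)=. (1,2)=# (3,4)=# -> step gives (2,0)='.' but target has '#' -> reject
  (0,0)=# (1,2)=. (3,4)=. -> step gives (0,0)='#' but target has '.' -> reject
  (0,0)=# (1,2)=. (3,4)=# -> step gives (0,0)='#' but target has '.' -> reject
  (0,0)=# (1,2)=# (3,4)=. -> step gives (0,0)='#' but target has '.' -> reject
  (0,0)=# (1,2)=# (3,4)=# -> step gives (0,0)='#' but target has '.' -> reject
Unique solution: (0,0)=dead, (1,2)=live, (3,4)=dead.
Check: live-neighbor counts of every cell in the completed generation 0:
23213
13243
34231
42233
33112
22124
Applying B3/S23 to generation 0 with these counts gives:
.#..#
.##.#
#.##.
.#.##
##..#
#....
which matches the target exactly.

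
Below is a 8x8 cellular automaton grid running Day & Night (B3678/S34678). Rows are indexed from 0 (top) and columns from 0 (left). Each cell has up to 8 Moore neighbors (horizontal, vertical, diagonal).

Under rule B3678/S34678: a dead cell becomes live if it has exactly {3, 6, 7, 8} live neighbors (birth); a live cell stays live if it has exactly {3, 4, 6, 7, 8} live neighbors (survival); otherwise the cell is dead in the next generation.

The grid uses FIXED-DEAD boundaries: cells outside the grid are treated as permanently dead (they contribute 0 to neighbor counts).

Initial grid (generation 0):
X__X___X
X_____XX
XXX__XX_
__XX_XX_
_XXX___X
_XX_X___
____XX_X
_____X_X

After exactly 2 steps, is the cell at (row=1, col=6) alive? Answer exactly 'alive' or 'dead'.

Answer: alive

Derivation:
Simulating step by step:
Generation 0 (given above): 27 live cells
Generation 1: 31 live cells
______X_
X_X__XXX
_XXXXX__
XXXX_XXX
_XX__XX_
_XX_XXX_
___XXX__
____X___
Generation 2: 27 live cells
_____XXX
__X__XX_
_XX___X_
XXX_X___
_XX__XX_
_XX__XX_
__XX__X_
___XXX__

Cell (1,6) at generation 2: 1 -> alive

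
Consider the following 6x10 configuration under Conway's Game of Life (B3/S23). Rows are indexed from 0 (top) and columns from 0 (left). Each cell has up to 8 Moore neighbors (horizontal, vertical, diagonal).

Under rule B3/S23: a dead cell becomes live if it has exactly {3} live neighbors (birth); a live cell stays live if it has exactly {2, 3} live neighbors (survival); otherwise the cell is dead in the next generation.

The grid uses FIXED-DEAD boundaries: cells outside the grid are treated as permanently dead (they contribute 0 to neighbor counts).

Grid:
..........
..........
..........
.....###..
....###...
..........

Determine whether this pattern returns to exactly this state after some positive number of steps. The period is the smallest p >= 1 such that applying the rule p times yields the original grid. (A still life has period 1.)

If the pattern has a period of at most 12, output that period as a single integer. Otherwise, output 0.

Simulating and comparing each generation to the original:
Gen 0 (original, given above): 6 live cells
Gen 1: 6 live cells, differs from original
Gen 2: 6 live cells, MATCHES original -> period = 2

Answer: 2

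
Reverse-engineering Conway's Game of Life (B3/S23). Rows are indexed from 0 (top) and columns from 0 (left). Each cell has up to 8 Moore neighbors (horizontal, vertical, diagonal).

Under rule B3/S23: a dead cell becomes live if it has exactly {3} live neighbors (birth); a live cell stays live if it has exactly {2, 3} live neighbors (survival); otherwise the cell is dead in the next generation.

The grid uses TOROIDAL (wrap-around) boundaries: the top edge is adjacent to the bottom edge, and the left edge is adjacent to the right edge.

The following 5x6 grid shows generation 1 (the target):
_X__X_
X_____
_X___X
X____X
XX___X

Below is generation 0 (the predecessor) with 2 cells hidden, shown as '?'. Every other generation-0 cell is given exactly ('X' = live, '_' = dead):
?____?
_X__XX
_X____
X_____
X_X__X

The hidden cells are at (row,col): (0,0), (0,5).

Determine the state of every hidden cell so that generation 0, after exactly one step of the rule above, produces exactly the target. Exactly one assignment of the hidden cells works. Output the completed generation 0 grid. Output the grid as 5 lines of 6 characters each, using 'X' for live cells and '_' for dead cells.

Hidden generation-0 cells (in order): (0,0), (0,5).
A hidden cell only influences target cells in its own 3x3 neighborhood. Try each of the 2^2 = 4 assignments, step the completed generation 0 forward once under B3/S23, and compare with the target:
  (0,0)=_ (0,5)=_ -> step reproduces the target at every cell -> ACCEPT
  (0,0)=_ (0,5)=X -> step gives (0,4)='_' but target has 'X' -> reject
  (0,0)=X (0,5)=_ -> step gives (0,1)='_' but target has 'X' -> reject
  (0,0)=X (0,5)=X -> step gives (0,1)='_' but target has 'X' -> reject
Unique solution: (0,0)=dead, (0,5)=dead.
Check: live-neighbor counts of every cell in the completed generation 0:
432234
312111
422123
342113
230112
Applying B3/S23 to generation 0 with these counts gives:
_X__X_
X_____
_X___X
X____X
XX___X
which matches the target exactly.

Answer: ______
_X__XX
_X____
X_____
X_X__X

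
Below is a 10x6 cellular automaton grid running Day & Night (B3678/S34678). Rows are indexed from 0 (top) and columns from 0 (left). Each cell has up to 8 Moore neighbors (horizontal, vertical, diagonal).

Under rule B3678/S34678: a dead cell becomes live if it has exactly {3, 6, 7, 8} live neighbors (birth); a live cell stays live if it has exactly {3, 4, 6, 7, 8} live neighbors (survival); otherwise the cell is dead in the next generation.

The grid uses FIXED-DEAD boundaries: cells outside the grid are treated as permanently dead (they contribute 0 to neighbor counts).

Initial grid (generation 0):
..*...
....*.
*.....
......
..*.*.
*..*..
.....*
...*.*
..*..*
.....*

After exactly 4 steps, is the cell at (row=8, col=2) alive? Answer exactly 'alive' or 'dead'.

Answer: dead

Derivation:
Simulating step by step:
Generation 0 (given above): 13 live cells
Generation 1: 2 live cells
......
......
......
......
...*..
....*.
......
......
......
......
Generation 2: 0 live cells
......
......
......
......
......
......
......
......
......
......
Generation 3: 0 live cells
......
......
......
......
......
......
......
......
......
......
Generation 4: 0 live cells
......
......
......
......
......
......
......
......
......
......

Cell (8,2) at generation 4: 0 -> dead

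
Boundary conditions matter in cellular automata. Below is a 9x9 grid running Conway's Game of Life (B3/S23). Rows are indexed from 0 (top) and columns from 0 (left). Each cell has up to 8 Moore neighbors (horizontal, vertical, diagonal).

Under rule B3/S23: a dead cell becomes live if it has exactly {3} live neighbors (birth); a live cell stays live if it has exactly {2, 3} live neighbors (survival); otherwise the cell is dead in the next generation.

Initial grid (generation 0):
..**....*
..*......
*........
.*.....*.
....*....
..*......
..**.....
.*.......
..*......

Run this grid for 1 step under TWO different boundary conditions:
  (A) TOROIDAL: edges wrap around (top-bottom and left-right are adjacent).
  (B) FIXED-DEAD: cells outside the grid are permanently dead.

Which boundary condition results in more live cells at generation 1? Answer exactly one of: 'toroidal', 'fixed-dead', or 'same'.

Under TOROIDAL boundary, generation 1:
.***.....
.***.....
.*.......
.........
.........
..*......
.***.....
.*.*.....
.***.....
Population = 16

Under FIXED-DEAD boundary, generation 1:
..**.....
.***.....
.*.......
.........
.........
..*......
.***.....
.*.*.....
.........
Population = 12

Comparison: toroidal=16, fixed-dead=12 -> toroidal

Answer: toroidal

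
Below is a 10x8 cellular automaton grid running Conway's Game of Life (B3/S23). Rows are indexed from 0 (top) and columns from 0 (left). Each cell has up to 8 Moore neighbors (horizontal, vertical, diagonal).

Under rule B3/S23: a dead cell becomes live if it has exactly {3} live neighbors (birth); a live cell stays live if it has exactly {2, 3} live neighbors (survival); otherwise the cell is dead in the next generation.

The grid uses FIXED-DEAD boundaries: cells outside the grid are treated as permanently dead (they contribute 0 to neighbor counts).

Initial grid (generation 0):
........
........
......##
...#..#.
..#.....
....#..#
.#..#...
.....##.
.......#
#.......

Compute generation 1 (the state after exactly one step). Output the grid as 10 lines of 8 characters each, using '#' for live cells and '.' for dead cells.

Answer: ........
........
......##
......##
...#....
...#....
....#.#.
.....##.
......#.
........

Derivation:
Simulating step by step:
Generation 0 (given above): 13 live cells
Generation 1: 11 live cells
(generation 1 grid is the final answer)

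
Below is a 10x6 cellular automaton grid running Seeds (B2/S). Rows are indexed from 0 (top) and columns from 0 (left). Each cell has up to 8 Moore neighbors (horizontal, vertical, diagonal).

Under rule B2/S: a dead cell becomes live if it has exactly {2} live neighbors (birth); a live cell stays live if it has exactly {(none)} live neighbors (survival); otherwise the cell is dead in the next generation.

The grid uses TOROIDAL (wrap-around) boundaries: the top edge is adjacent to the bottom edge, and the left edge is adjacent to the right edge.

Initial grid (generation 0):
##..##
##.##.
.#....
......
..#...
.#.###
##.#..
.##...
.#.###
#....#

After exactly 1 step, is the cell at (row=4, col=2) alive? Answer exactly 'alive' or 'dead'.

Simulating step by step:
Generation 0 (given above): 25 live cells
Generation 1: 8 live cells
......
......
...###
.##...
##...#
......
......
......
......
......

Cell (4,2) at generation 1: 0 -> dead

Answer: dead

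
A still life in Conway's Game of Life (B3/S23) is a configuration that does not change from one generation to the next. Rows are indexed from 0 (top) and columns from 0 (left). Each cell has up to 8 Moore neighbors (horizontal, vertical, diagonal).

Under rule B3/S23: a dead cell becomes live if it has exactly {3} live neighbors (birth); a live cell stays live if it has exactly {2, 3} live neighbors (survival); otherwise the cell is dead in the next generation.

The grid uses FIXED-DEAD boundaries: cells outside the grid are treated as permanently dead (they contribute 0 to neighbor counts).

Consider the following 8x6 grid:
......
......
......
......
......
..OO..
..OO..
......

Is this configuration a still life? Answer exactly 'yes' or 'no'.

Compute generation 1 and compare to generation 0 (given above):
Generation 1:
......
......
......
......
......
..OO..
..OO..
......
The grids are IDENTICAL -> still life.

Answer: yes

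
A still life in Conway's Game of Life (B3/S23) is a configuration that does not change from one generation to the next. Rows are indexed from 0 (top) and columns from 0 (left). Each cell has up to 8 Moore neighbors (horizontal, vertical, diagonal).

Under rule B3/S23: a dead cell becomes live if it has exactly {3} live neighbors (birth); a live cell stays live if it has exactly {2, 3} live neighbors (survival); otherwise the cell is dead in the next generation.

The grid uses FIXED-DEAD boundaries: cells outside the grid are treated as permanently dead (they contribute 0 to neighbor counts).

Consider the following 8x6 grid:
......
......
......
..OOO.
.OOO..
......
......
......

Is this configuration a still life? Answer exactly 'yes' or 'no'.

Answer: no

Derivation:
Compute generation 1 and compare to generation 0 (given above):
Generation 1:
......
......
...O..
.O..O.
.O..O.
..O...
......
......
Cell (2,3) differs: gen0=0 vs gen1=1 -> NOT a still life.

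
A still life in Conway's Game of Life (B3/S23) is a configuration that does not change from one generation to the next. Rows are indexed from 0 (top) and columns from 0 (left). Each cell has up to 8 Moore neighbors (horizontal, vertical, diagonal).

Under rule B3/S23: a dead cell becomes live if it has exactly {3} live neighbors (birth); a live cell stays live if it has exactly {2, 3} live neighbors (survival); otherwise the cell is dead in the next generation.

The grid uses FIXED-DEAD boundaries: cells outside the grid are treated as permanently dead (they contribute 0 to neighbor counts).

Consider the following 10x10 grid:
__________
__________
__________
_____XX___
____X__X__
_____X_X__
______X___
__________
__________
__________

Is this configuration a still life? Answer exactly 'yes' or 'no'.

Answer: yes

Derivation:
Compute generation 1 and compare to generation 0 (given above):
Generation 1:
__________
__________
__________
_____XX___
____X__X__
_____X_X__
______X___
__________
__________
__________
The grids are IDENTICAL -> still life.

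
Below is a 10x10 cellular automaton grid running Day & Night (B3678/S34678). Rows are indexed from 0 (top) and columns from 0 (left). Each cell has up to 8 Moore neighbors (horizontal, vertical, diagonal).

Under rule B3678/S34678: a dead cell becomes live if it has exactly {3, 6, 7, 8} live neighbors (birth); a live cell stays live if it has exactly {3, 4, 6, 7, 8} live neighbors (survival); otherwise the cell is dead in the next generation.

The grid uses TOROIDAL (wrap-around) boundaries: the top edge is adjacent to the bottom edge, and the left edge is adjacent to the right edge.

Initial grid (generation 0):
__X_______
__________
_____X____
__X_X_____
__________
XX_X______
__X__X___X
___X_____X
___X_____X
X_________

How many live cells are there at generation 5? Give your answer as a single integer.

Answer: 2

Derivation:
Simulating step by step:
Generation 0 (given above): 15 live cells
Generation 1: 13 live cells
__________
__________
__________
__________
_XXX______
__X_______
_XXXX_____
X_X_X___X_
X_________
__________
Generation 2: 11 live cells
__________
__________
__________
__X_______
__X_______
__XXX_____
_XX_______
__X______X
_X_______X
__________
Generation 3: 8 live cells
__________
__________
__________
__________
_XX_______
__XX______
_XX_______
__X_______
X_________
__________
Generation 4: 5 live cells
__________
__________
__________
__________
__XX______
___X______
_XX_______
__________
__________
__________
Generation 5: 2 live cells
__________
__________
__________
__________
__________
_X_X______
__________
__________
__________
__________
Population at generation 5: 2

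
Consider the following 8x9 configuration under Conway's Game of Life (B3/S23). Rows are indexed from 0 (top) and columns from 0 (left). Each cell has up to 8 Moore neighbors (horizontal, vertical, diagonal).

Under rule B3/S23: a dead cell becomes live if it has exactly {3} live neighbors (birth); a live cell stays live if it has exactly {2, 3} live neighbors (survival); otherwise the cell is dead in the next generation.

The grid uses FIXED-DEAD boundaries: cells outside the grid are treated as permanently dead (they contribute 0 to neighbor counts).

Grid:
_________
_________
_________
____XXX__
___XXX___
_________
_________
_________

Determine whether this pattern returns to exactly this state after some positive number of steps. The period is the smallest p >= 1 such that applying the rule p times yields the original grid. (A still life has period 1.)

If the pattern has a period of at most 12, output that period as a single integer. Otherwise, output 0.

Answer: 2

Derivation:
Simulating and comparing each generation to the original:
Gen 0 (original, given above): 6 live cells
Gen 1: 6 live cells, differs from original
Gen 2: 6 live cells, MATCHES original -> period = 2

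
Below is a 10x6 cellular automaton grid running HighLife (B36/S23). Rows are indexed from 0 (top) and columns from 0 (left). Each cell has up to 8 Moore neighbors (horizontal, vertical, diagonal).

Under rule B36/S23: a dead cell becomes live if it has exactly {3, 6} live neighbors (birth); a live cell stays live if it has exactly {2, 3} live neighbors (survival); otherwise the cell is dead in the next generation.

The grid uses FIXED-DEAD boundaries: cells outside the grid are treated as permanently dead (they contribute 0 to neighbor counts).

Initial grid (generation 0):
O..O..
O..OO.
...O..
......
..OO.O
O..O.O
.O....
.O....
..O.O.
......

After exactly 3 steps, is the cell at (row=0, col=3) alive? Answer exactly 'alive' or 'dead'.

Answer: alive

Derivation:
Simulating step by step:
Generation 0 (given above): 16 live cells
Generation 1: 19 live cells
...OO.
..OOO.
...OO.
..OOO.
..OO..
.O.O..
OOO...
.OO...
......
......
Generation 2: 13 live cells
..O.O.
..O..O
.....O
......
.O....
O.OO..
O..O..
O.O...
......
......
Generation 3: 12 live cells
...O..
...OOO
......
......
.OO...
O.OO..
O..O..
.O....
......
......

Cell (0,3) at generation 3: 1 -> alive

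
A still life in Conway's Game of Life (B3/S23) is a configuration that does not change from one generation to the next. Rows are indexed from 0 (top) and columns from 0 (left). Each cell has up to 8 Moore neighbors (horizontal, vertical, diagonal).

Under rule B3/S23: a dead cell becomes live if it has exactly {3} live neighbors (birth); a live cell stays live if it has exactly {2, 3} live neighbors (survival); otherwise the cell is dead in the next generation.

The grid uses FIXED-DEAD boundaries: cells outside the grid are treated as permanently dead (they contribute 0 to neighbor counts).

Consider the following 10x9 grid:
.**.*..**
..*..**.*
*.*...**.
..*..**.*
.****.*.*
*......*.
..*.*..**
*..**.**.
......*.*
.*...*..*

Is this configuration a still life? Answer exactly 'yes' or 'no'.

Compute generation 1 and compare to generation 0 (given above):
Generation 1:
.***.****
..*..*..*
..**....*
....*...*
.****.*.*
....***..
.*..**..*
...**.*..
....*.*.*
.......*.
Cell (0,3) differs: gen0=0 vs gen1=1 -> NOT a still life.

Answer: no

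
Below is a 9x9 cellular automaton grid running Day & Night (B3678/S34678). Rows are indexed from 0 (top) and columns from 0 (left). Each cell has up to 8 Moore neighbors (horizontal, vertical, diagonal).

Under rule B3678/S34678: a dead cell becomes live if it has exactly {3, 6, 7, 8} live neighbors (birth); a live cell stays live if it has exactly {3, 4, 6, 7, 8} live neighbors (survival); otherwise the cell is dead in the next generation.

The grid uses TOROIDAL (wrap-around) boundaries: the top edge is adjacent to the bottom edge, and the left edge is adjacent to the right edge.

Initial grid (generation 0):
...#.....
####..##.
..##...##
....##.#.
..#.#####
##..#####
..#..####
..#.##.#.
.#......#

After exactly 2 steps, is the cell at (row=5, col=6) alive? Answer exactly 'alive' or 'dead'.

Answer: alive

Derivation:
Simulating step by step:
Generation 0 (given above): 38 live cells
Generation 1: 39 live cells
.......##
.#.##..#.
#.##.#.##
..#.###..
.#...###.
###.#####
.....###.
##.#.#.#.
..###....
Generation 2: 36 live cells
.........
...##..##
..#.##.##
#.#.#.#..
.#...##..
##..#####
...#..#.#
...#.#..#
#####.##.

Cell (5,6) at generation 2: 1 -> alive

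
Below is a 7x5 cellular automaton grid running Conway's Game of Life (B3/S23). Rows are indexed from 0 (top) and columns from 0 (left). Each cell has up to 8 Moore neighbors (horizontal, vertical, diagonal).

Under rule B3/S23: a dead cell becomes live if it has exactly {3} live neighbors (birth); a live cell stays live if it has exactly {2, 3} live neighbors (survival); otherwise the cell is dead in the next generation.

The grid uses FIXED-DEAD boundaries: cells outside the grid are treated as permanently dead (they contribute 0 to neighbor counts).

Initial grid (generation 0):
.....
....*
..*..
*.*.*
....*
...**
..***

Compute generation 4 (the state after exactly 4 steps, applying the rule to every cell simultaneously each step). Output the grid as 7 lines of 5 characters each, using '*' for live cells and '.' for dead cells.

Simulating step by step:
Generation 0 (given above): 11 live cells
Generation 1: 6 live cells
.....
.....
.*...
.*...
....*
..*..
..*.*
Generation 2: 1 live cells
.....
.....
.....
.....
.....
.....
...*.
Generation 3: 0 live cells
.....
.....
.....
.....
.....
.....
.....
Generation 4: 0 live cells
(generation 4 grid is the final answer)

Answer: .....
.....
.....
.....
.....
.....
.....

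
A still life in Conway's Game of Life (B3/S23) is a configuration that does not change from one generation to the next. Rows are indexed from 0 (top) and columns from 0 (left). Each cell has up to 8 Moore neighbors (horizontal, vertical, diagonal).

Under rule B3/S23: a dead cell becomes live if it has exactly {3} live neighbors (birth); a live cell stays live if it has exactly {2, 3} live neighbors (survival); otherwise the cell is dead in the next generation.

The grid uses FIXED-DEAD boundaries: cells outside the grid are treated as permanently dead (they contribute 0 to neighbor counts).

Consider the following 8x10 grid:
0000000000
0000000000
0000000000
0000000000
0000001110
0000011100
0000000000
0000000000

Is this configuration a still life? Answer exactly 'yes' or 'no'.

Answer: no

Derivation:
Compute generation 1 and compare to generation 0 (given above):
Generation 1:
0000000000
0000000000
0000000000
0000000100
0000010010
0000010010
0000001000
0000000000
Cell (3,7) differs: gen0=0 vs gen1=1 -> NOT a still life.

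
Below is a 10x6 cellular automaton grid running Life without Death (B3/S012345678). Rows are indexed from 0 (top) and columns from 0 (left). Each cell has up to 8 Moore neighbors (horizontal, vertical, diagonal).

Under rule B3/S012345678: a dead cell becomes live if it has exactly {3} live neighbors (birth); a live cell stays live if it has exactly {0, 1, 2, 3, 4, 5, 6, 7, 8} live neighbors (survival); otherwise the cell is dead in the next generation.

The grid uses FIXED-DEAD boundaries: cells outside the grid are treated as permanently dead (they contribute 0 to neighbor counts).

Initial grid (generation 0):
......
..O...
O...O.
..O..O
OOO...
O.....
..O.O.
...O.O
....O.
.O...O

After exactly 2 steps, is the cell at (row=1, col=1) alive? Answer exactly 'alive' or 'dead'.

Simulating step by step:
Generation 0 (given above): 16 live cells
Generation 1: 24 live cells
......
..O...
OO.OO.
O.OO.O
OOO...
O.OO..
..OOO.
...O.O
....OO
.O...O
Generation 2: 31 live cells
......
.OOO..
OO.OO.
O.OO.O
OOO.O.
O.OOO.
.OOOO.
..OO.O
....OO
.O..OO

Cell (1,1) at generation 2: 1 -> alive

Answer: alive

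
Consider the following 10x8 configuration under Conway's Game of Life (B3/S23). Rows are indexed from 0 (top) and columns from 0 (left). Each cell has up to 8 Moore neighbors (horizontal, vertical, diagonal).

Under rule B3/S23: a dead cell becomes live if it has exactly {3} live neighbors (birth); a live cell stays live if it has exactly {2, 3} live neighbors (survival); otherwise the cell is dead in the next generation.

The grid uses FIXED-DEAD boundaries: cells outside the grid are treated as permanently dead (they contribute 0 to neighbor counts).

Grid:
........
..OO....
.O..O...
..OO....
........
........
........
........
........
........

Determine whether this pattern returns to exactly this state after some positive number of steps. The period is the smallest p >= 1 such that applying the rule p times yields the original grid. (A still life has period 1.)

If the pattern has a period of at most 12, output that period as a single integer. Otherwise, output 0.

Answer: 1

Derivation:
Simulating and comparing each generation to the original:
Gen 0 (original, given above): 6 live cells
Gen 1: 6 live cells, MATCHES original -> period = 1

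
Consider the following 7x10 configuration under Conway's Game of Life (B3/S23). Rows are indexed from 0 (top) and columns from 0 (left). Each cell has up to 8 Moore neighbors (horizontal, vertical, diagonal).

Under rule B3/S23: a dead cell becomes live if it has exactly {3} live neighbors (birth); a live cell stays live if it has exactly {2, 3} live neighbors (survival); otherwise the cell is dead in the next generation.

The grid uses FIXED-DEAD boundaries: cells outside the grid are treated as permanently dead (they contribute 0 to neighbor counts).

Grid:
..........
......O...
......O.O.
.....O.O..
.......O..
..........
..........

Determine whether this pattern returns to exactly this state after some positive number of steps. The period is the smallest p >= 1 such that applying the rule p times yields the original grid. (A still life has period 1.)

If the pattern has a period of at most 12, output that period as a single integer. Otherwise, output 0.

Answer: 2

Derivation:
Simulating and comparing each generation to the original:
Gen 0 (original, given above): 6 live cells
Gen 1: 6 live cells, differs from original
Gen 2: 6 live cells, MATCHES original -> period = 2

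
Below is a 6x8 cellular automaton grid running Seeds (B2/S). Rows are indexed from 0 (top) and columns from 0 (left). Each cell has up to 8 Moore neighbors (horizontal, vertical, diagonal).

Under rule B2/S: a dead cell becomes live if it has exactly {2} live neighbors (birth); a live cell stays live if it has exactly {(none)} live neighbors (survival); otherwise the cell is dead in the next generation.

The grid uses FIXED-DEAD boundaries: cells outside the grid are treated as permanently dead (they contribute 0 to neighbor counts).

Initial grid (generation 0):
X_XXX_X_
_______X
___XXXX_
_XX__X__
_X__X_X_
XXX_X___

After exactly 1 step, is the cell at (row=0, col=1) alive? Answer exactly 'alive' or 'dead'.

Answer: alive

Derivation:
Simulating step by step:
Generation 0 (given above): 20 live cells
Generation 1: 8 live cells
_X___X_X
_X______
_X_____X
X______X
________
________

Cell (0,1) at generation 1: 1 -> alive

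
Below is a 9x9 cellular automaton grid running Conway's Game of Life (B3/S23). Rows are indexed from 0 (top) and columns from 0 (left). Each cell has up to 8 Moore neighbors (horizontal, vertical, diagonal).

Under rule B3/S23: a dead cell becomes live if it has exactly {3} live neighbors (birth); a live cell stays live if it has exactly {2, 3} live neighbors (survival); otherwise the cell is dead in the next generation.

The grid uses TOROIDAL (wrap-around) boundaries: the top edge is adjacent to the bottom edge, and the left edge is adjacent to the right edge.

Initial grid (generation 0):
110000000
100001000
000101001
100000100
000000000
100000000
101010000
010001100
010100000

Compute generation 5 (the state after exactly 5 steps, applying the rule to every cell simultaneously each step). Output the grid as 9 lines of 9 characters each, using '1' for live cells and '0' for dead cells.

Simulating step by step:
Generation 0 (given above): 18 live cells
Generation 1: 21 live cells
111000000
110010001
100011101
000000000
000000000
010000000
100001000
110111000
010000000
Generation 2: 22 live cells
001000001
001110010
010011011
000001000
000000000
000000000
101001000
111011000
000110000
Generation 3: 26 live cells
001000000
111011110
001001011
000011100
000000000
000000000
101111000
101001000
100011000
Generation 4: 29 live cells
101000001
101011010
101000001
000011110
000001000
000110000
001111000
101000101
000111000
Generation 5: 25 live cells
(generation 5 grid is the final answer)

Answer: 101000101
001000010
100000000
000011111
000100000
001000000
011001000
011000100
001111010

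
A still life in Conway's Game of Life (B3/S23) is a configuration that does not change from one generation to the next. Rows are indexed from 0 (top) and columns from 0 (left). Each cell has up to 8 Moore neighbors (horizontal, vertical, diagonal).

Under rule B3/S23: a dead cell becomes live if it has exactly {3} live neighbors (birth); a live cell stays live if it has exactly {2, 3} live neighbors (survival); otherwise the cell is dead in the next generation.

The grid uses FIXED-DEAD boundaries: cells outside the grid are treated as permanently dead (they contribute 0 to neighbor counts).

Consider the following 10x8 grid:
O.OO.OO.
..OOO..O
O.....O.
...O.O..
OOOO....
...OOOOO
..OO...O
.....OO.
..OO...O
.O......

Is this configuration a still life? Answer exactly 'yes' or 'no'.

Answer: no

Derivation:
Compute generation 1 and compare to generation 0 (given above):
Generation 1:
.OO..OO.
..O.O..O
..O..OO.
O..OO...
.O......
.....OOO
..OO...O
....O.OO
..O...O.
..O.....
Cell (0,0) differs: gen0=1 vs gen1=0 -> NOT a still life.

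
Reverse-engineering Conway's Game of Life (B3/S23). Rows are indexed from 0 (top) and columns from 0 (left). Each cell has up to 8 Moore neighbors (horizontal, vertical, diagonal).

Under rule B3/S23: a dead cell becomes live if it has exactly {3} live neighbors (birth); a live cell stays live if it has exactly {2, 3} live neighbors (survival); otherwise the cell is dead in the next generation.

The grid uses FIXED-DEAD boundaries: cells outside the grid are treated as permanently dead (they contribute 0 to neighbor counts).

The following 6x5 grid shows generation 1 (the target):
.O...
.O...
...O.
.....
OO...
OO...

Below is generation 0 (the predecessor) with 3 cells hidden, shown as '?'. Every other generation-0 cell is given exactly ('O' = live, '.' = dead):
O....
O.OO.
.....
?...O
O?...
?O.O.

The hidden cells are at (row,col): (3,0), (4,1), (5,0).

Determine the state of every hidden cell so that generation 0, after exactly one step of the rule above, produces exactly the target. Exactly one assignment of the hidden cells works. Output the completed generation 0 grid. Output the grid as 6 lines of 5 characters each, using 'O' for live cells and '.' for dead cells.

Hidden generation-0 cells (in order): (3,0), (4,1), (5,0).
A hidden cell only influences target cells in its own 3x3 neighborhood. Try each of the 2^3 = 8 assignments, step the completed generation 0 forward once under B3/S23, and compare with the target:
  (3,0)=. (4,1)=. (5,0)=. -> step gives (4,0)='.' but target has 'O' -> reject
  (3,0)=. (4,1)=. (5,0)=O -> step reproduces the target at every cell -> ACCEPT
  (3,0)=. (4,1)=O (5,0)=. -> step gives (4,2)='O' but target has '.' -> reject
  (3,0)=. (4,1)=O (5,0)=O -> step gives (4,2)='O' but target has '.' -> reject
  (3,0)=O (4,1)=. (5,0)=. -> step gives (2,1)='O' but target has '.' -> reject
  (3,0)=O (4,1)=. (5,0)=O -> step gives (2,1)='O' but target has '.' -> reject
  (3,0)=O (4,1)=O (5,0)=. -> step gives (2,1)='O' but target has '.' -> reject
  (3,0)=O (4,1)=O (5,0)=O -> step gives (2,1)='O' but target has '.' -> reject
Unique solution: (3,0)=dead, (4,1)=dead, (5,0)=live.
Check: live-neighbor counts of every cell in the completed generation 0:
13221
13111
12232
11010
23222
22201
Applying B3/S23 to generation 0 with these counts gives:
.O...
.O...
...O.
.....
OO...
OO...
which matches the target exactly.

Answer: O....
O.OO.
.....
....O
O....
OO.O.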